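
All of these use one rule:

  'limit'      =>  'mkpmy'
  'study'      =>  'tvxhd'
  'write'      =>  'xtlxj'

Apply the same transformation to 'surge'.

twukj

In limit: l→m is +1, i→k is +2, m→p is +3, i→m is +4 — the shift increases by 1 each position. The shift increases by 1 at each position, starting from +1: 1, 2, 3, ….
On surge: s+1=t, u+2=w, r+3=u, g+4=k, e+5=j.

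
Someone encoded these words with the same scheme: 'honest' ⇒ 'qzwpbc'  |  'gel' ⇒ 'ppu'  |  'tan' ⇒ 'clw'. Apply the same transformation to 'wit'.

ftc

The shift depends on letter class: consonant h→q is +9, but vowel o→z is +11. Two shifts are in play — +11 for a/e/i/o/u, +9 for every other letter.
Applying it to wit: w(cons)+9=f, i(vowel)+11=t, t(cons)+9=c.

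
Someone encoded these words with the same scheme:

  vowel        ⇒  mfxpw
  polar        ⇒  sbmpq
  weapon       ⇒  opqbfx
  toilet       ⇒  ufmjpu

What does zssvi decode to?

hurry

Two steps: reverse the string, then apply a Caesar shift of +1.
Decoding zssvi: shift back: z−1=y, s−1=r, s−1=r, v−1=u, i−1=h → yrruh; then reverse → hurry.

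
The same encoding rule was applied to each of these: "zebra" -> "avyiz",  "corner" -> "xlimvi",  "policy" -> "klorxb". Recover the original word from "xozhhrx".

Each pair mirrors across the alphabet (z↔a, e↔v, b↔y): positions sum to 25. Each letter is replaced by its mirror in the alphabet: a↔z, b↔y, c↔x, and so on (the Atbash cipher).
Reversing it on xozhhrx: x↔c, o↔l, z↔a, h↔s, h↔s, r↔i, x↔c.

classic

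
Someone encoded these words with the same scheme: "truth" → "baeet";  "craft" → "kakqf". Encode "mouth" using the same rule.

uxeet

In truth: t→b is +8, r→a is +9, u→e is +10, t→e is +11 — the shift increases by 1 each position. Each letter shifts forward by (position + 8), i.e. 8, 9, 10, … — the shift grows by one for each successive letter.
For mouth: m+8=u, o+9=x, u+10=e, t+11=e, h+12=t.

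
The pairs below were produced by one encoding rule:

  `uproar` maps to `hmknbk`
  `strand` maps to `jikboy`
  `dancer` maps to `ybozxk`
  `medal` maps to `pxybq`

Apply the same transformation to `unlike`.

u(20)→h(7) and p(15)→m(12) fit y≡25x+1 (mod 26); the inverse of 25 mod 26 is 25. This is an affine cipher: with a=0,…,z=25, each position x becomes (25x+1) mod 26.
For unlike: u(20)→25·20+1≡7=h; n(13)→25·13+1≡14=o; l(11)→25·11+1≡16=q; i(8)→25·8+1≡19=t; k(10)→25·10+1≡17=r; e(4)→25·4+1≡23=x (all mod 26).

hoqtrx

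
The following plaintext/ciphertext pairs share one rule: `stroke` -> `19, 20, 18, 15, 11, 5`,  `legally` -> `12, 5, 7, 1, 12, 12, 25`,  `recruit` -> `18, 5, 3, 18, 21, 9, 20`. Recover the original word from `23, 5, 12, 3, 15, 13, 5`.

welcome

s is letter #19 and maps to 19: an offset of 0. Each letter is replaced by its alphabet position (a=1, b=2, …, z=26).
Reversing it on 23, 5, 12, 3, 15, 13, 5: 23=w, 5=e, 12=l, 3=c, 15=o, 13=m, 5=e.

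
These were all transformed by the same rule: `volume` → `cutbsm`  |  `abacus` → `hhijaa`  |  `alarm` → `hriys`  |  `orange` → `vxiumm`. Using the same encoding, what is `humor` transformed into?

Shifts by position in volume: pos 0: v→c (+7), pos 1: o→u (+6), pos 2: l→t (+8), pos 3: u→b (+7), pos 4: m→s (+6), pos 5: e→m (+8) — repeating every 3. The shifts repeat in a cycle of length 3: positions 0,1,… shift by +7, +6, +8, then the pattern repeats.
On humor: h+7=o, u+6=a, m+8=u, o+7=v, r+6=x.

oauvx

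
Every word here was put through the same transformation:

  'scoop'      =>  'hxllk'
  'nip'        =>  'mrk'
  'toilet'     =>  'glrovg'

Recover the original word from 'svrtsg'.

Each pair mirrors across the alphabet (s↔h, c↔x, o↔l): positions sum to 25. Each letter is replaced by its mirror in the alphabet: a↔z, b↔y, c↔x, and so on (the Atbash cipher).
Decoding svrtsg: s↔h, v↔e, r↔i, t↔g, s↔h, g↔t.

height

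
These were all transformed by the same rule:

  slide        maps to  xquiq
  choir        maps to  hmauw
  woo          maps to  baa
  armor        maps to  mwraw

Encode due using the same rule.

The rule splits by letter class: vowels +12, consonants +5.
Applying it to due: d(cons)+5=i, u(vowel)+12=g, e(vowel)+12=q.

igq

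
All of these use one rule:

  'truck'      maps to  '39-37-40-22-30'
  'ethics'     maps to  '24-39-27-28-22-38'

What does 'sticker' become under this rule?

38-39-28-22-30-24-37

The number is (letter's place in the alphabet, a=1) + 19.
Applying it to sticker: s=19→38, t=20→39, i=9→28, c=3→22, k=11→30, e=5→24, r=18→37.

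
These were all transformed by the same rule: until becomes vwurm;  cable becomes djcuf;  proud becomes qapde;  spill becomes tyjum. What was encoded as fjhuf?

eagle

A repeating key of period 2 is used — shifts +1, +9 over and over.
Undoing it on fjhuf: f−1=e, j−9=a, h−1=g, u−9=l, f−1=e.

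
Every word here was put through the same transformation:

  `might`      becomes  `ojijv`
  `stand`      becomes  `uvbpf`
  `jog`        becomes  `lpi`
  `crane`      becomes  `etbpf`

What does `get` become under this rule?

The shift depends on letter class: consonant m→o is +2, but vowel i→j is +1. Two shifts are in play — +1 for a/e/i/o/u, +2 for every other letter.
For get: g(cons)+2=i, e(vowel)+1=f, t(cons)+2=v.

ifv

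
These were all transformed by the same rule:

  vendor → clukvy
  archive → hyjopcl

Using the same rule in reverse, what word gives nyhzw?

Compare letters: v→c is +7, e→l is +7, n→u is +7 — a constant shift. Each letter is shifted forward by 7 in the alphabet (a Caesar shift of +7).
Decoding nyhzw: n−7=g, y−7=r, h−7=a, z−7=s, w−7=p.

grasp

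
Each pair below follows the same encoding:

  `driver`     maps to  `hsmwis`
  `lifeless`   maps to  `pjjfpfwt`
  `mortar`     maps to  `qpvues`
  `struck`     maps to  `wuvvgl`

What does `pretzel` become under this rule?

Shifts by position in driver: pos 0: d→h (+4), pos 1: r→s (+1), pos 2: i→m (+4), pos 3: v→w (+1) — repeating every 2. It's a Vigenère-style cipher with numeric key [4,1]: position i shifts by key[i mod 2].
Applying it to pretzel: p+4=t, r+1=s, e+4=i, t+1=u, z+4=d, e+1=f, l+4=p.

tsiudfp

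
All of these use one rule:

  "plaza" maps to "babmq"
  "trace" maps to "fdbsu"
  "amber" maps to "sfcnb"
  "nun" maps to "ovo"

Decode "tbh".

The output letters match the input read backwards, each shifted +1: plaza reversed is azalp. The word is reversed, then every letter is shifted forward by 1.
Decoding tbh: shift back: t−1=s, b−1=a, h−1=g → sag; then reverse → gas.

gas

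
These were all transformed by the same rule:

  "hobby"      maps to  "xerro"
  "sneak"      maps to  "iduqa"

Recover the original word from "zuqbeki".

jealous

Compare letters: h→x is +16, o→e is +16, b→r is +16 — a constant shift. This is a Caesar cipher with shift 16.
Reversing it on zuqbeki: z−16=j, u−16=e, q−16=a, b−16=l, e−16=o, k−16=u, i−16=s.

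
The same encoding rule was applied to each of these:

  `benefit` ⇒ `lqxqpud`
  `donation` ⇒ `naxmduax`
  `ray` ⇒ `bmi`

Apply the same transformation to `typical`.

The shift depends on letter class: consonant b→l is +10, but vowel e→q is +12. Two shifts are in play — +12 for a/e/i/o/u, +10 for every other letter.
For typical: t(cons)+10=d, y(cons)+10=i, p(cons)+10=z, i(vowel)+12=u, c(cons)+10=m, a(vowel)+12=m, l(cons)+10=v.

dizummv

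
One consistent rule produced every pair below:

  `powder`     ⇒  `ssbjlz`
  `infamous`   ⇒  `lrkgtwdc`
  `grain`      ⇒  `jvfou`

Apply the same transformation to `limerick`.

In powder: p→s is +3, o→s is +4, w→b is +5, d→j is +6 — the shift increases by 1 each position. Letter i (0-indexed) is shifted by i+3, so successive shifts are 3, 4, 5, ….
For limerick: l+3=o, i+4=m, m+5=r, e+6=k, r+7=y, i+8=q, c+9=l, k+10=u.

omrkyqlu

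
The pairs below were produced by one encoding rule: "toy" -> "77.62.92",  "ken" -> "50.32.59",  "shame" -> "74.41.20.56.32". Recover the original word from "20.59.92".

With a=1..z=26, the number is 3·pos + 17.
Decoding 20.59.92: 20→(20−17)÷3=1=a, 59→(59−17)÷3=14=n, 92→(92−17)÷3=25=y.

any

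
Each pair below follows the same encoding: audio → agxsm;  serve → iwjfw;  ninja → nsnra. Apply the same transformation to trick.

a(0)→a(0) and u(20)→g(6) fit y≡25x+0 (mod 26); the inverse of 25 mod 26 is 25. Each letter's alphabet position (a=0..z=25) is mapped through 25·x+0 mod 26 — an affine cipher.
Applying it to trick: t(19)→25·19+0≡7=h; r(17)→25·17+0≡9=j; i(8)→25·8+0≡18=s; c(2)→25·2+0≡24=y; k(10)→25·10+0≡16=q (all mod 26).

hjsyq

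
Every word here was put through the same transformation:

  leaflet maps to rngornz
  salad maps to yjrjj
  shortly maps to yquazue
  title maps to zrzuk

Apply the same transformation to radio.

Shifts by position in leaflet: pos 0: l→r (+6), pos 1: e→n (+9), pos 2: a→g (+6), pos 3: f→o (+9) — repeating every 2. It's a Vigenère-style cipher with numeric key [6,9]: position i shifts by key[i mod 2].
On radio: r+6=x, a+9=j, d+6=j, i+9=r, o+6=u.

xjjru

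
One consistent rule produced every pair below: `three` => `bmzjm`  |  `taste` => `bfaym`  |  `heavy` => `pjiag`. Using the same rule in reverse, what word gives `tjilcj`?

league

A repeating key of period 2 is used — shifts +8, +5 over and over.
Reversing it on tjilcj: t−8=l, j−5=e, i−8=a, l−5=g, c−8=u, j−5=e.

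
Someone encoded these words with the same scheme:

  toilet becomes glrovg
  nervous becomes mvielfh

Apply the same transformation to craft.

xizug

Letters are reflected about the middle of the alphabet (position → 25−position): Atbash.
For craft: c↔x, r↔i, a↔z, f↔u, t↔g.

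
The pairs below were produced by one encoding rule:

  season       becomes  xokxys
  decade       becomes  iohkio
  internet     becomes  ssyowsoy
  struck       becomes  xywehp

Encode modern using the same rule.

ryiows

The shift depends on letter class: consonant s→x is +5, but vowel e→o is +10. Vowels shift forward by 10 and consonants shift forward by 5.
On modern: m(cons)+5=r, o(vowel)+10=y, d(cons)+5=i, e(vowel)+10=o, r(cons)+5=w, n(cons)+5=s.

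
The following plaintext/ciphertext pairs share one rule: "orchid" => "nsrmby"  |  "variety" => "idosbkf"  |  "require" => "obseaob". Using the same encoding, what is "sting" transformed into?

qxsdc

The output letters match the input read backwards, each shifted +10: orchid reversed is dihcro. Read the word backwards and shift each letter +10.
On sting: reverse → gnits; then shift: g+10=q, n+10=x, i+10=s, t+10=d, s+10=c.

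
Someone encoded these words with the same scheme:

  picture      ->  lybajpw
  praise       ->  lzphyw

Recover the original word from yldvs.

lower

Two steps: reverse the string, then apply a Caesar shift of +7.
Reversing it on yldvs: shift back: y−7=r, l−7=e, d−7=w, v−7=o, s−7=l → rewol; then reverse → lower.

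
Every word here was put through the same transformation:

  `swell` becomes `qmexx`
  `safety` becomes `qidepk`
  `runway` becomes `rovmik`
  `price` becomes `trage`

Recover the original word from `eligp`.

exact

Treating letters as 0–25, the rule is x ↦ 25x + 8 (mod 26).
Reversing it on eligp: e(4)→25·(4−8)≡4=e; l(11)→25·(11−8)≡23=x; i(8)→25·(8−8)≡0=a; g(6)→25·(6−8)≡2=c; p(15)→25·(15−8)≡19=t (all mod 26).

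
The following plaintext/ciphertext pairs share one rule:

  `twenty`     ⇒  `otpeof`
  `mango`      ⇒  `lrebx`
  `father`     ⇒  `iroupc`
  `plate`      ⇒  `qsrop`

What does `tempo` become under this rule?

oplqx

This is an affine cipher: with a=0,…,z=25, each position x becomes (19x+17) mod 26.
Applying it to tempo: t(19)→19·19+17≡14=o; e(4)→19·4+17≡15=p; m(12)→19·12+17≡11=l; p(15)→19·15+17≡16=q; o(14)→19·14+17≡23=x (all mod 26).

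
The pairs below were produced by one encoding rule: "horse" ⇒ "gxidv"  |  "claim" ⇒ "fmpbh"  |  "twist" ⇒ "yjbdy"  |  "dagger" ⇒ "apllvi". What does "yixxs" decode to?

Each letter's alphabet position (a=0..z=25) is mapped through 21·x+15 mod 26 — an affine cipher.
Decoding yixxs: y(24)→5·(24−15)≡19=t; i(8)→5·(8−15)≡17=r; x(23)→5·(23−15)≡14=o; x(23)→5·(23−15)≡14=o; s(18)→5·(18−15)≡15=p (all mod 26).

troop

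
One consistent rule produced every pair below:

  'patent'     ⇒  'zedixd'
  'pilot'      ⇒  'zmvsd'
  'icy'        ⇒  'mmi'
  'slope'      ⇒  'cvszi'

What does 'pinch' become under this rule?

Two shifts are in play — +4 for a/e/i/o/u, +10 for every other letter.
For pinch: p(cons)+10=z, i(vowel)+4=m, n(cons)+10=x, c(cons)+10=m, h(cons)+10=r.

zmxmr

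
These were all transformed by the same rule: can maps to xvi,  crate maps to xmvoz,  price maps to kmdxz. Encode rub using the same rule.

mpw

Each letter is shifted forward by 21 in the alphabet (a Caesar shift of +21).
On rub: r+21=m, u+21=p, b+21=w.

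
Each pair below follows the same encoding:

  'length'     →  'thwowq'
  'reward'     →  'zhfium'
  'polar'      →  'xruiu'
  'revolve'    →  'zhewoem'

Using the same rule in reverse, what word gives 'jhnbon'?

beetle

A repeating key of period 3 is used — shifts +8, +3, +9 over and over.
Reversing it on jhnbon: j−8=b, h−3=e, n−9=e, b−8=t, o−3=l, n−9=e.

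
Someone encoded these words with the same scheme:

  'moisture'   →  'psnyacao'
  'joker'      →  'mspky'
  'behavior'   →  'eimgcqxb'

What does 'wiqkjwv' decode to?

Letter i (0-indexed) is shifted by i+3, so successive shifts are 3, 4, 5, ….
Decoding wiqkjwv: w−3=t, i−4=e, q−5=l, k−6=e, j−7=c, w−8=o, v−9=m.

telecom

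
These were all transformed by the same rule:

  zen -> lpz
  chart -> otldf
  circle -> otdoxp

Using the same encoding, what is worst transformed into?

The shift depends on letter class: consonant z→l is +12, but vowel e→p is +11. The rule splits by letter class: vowels +11, consonants +12.
For worst: w(cons)+12=i, o(vowel)+11=z, r(cons)+12=d, s(cons)+12=e, t(cons)+12=f.

izdef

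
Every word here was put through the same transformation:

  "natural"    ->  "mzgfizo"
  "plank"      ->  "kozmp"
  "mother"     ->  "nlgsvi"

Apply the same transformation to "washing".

dzhsrmt

Each pair mirrors across the alphabet (n↔m, a↔z, t↔g): positions sum to 25. Letters are reflected about the middle of the alphabet (position → 25−position): Atbash.
For washing: w↔d, a↔z, s↔h, h↔s, i↔r, n↔m, g↔t.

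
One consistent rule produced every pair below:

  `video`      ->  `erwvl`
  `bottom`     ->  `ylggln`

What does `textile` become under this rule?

gvcgrov

Each pair mirrors across the alphabet (v↔e, i↔r, d↔w): positions sum to 25. Each letter is replaced by its mirror in the alphabet: a↔z, b↔y, c↔x, and so on (the Atbash cipher).
For textile: t↔g, e↔v, x↔c, t↔g, i↔r, l↔o, e↔v.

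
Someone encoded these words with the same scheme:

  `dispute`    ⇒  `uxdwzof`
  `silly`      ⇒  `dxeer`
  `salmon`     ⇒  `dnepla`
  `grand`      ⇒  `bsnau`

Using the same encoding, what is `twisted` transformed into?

ovxdofu

Treating letters as 0–25, the rule is x ↦ 11x + 13 (mod 26).
For twisted: t(19)→11·19+13≡14=o; w(22)→11·22+13≡21=v; i(8)→11·8+13≡23=x; s(18)→11·18+13≡3=d; t(19)→11·19+13≡14=o; e(4)→11·4+13≡5=f; d(3)→11·3+13≡20=u (all mod 26).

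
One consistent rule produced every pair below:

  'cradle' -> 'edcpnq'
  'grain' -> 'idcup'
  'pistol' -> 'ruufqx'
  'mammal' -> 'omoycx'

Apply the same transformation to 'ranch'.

tmpoj

Shifts by position in cradle: pos 0: c→e (+2), pos 1: r→d (+12), pos 2: a→c (+2), pos 3: d→p (+12) — repeating every 2. A repeating key of period 2 is used — shifts +2, +12 over and over.
Applying it to ranch: r+2=t, a+12=m, n+2=p, c+12=o, h+2=j.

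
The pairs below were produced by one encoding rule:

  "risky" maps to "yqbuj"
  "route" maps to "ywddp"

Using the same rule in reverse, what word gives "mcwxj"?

funny

In risky: r→y is +7, i→q is +8, s→b is +9, k→u is +10 — the shift increases by 1 each position. Letter i (0-indexed) is shifted by i+7, so successive shifts are 7, 8, 9, ….
Reversing it on mcwxj: m−7=f, c−8=u, w−9=n, x−10=n, j−11=y.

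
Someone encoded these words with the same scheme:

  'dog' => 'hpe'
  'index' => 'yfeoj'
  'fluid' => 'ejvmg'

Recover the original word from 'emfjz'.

yield

The output letters match the input read backwards, each shifted +1: dog reversed is god. The word is reversed, then every letter is shifted forward by 1.
Reversing it on emfjz: shift back: e−1=d, m−1=l, f−1=e, j−1=i, z−1=y → dleiy; then reverse → yield.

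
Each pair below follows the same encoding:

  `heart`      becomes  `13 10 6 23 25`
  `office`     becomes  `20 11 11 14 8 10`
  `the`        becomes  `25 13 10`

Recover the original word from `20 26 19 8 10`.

h is letter #8 and maps to 13: an offset of 5. Letters become their 1-based position plus 5 (so a→6, b→7, …).
Decoding 20 26 19 8 10: 20→(20−5)÷1=15=o, 26→(26−5)÷1=21=u, 19→(19−5)÷1=14=n, 8→(8−5)÷1=3=c, 10→(10−5)÷1=5=e.

ounce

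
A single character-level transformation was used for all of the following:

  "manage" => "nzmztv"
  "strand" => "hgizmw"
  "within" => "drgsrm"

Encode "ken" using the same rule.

pvm

Each pair mirrors across the alphabet (m↔n, a↔z, n↔m): positions sum to 25. Letters are reflected about the middle of the alphabet (position → 25−position): Atbash.
On ken: k↔p, e↔v, n↔m.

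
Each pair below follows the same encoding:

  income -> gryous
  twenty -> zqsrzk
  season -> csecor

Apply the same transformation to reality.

fsexgzk

i(8)→g(6) and n(13)→r(17) fit y≡23x+4 (mod 26); the inverse of 23 mod 26 is 17. This is an affine cipher: with a=0,…,z=25, each position x becomes (23x+4) mod 26.
On reality: r(17)→23·17+4≡5=f; e(4)→23·4+4≡18=s; a(0)→23·0+4≡4=e; l(11)→23·11+4≡23=x; i(8)→23·8+4≡6=g; t(19)→23·19+4≡25=z; y(24)→23·24+4≡10=k (all mod 26).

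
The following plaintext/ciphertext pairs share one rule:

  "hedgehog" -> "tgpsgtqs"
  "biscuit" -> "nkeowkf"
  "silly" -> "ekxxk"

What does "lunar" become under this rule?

xwzcd

The rule splits by letter class: vowels +2, consonants +12.
On lunar: l(cons)+12=x, u(vowel)+2=w, n(cons)+12=z, a(vowel)+2=c, r(cons)+12=d.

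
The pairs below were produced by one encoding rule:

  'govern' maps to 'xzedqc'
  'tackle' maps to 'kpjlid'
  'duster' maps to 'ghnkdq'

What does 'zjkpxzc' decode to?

Treating letters as 0–25, the rule is x ↦ 23x + 15 (mod 26).
Reversing it on zjkpxzc: z(25)→17·(25−15)≡14=o; j(9)→17·(9−15)≡2=c; k(10)→17·(10−15)≡19=t; p(15)→17·(15−15)≡0=a; x(23)→17·(23−15)≡6=g; z(25)→17·(25−15)≡14=o; c(2)→17·(2−15)≡13=n (all mod 26).

octagon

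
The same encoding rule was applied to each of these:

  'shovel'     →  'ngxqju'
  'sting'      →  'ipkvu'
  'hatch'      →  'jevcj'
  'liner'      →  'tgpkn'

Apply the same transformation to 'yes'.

uga

The output letters match the input read backwards, each shifted +2: shovel reversed is levohs. Two steps: reverse the string, then apply a Caesar shift of +2.
For yes: reverse → sey; then shift: s+2=u, e+2=g, y+2=a.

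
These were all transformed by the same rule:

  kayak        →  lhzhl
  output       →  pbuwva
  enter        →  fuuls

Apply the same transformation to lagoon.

mhhvpu

Shifts by position in kayak: pos 0: k→l (+1), pos 1: a→h (+7), pos 2: y→z (+1), pos 3: a→h (+7) — repeating every 2. A repeating key of period 2 is used — shifts +1, +7 over and over.
On lagoon: l+1=m, a+7=h, g+1=h, o+7=v, o+1=p, n+7=u.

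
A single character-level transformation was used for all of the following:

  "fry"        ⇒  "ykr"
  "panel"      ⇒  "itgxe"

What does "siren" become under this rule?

Compare letters: f→y is +19, r→k is +19, y→r is +19 — a constant shift. Each letter is shifted forward by 19 in the alphabet (a Caesar shift of +19).
Applying it to siren: s+19=l, i+19=b, r+19=k, e+19=x, n+19=g.

lbkxg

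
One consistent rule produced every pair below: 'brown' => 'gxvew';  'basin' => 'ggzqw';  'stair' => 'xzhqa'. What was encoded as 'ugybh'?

Each letter shifts forward by (position + 5), i.e. 5, 6, 7, … — the shift grows by one for each successive letter.
Undoing it on ugybh: u−5=p, g−6=a, y−7=r, b−8=t, h−9=y.

party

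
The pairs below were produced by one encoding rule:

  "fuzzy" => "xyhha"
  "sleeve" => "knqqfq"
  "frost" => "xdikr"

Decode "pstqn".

f(5)→x(23) and u(20)→y(24) fit y≡7x+14 (mod 26); the inverse of 7 mod 26 is 15. Each letter's alphabet position (a=0..z=25) is mapped through 7·x+14 mod 26 — an affine cipher.
Reversing it on pstqn: p(15)→15·(15−14)≡15=p; s(18)→15·(18−14)≡8=i; t(19)→15·(19−14)≡23=x; q(16)→15·(16−14)≡4=e; n(13)→15·(13−14)≡11=l (all mod 26).

pixel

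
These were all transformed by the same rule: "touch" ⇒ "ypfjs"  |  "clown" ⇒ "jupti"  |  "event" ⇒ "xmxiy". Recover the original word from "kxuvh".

t(19)→y(24) and o(14)→p(15) fit y≡7x+21 (mod 26); the inverse of 7 mod 26 is 15. This is an affine cipher: with a=0,…,z=25, each position x becomes (7x+21) mod 26.
Undoing it on kxuvh: k(10)→15·(10−21)≡17=r; x(23)→15·(23−21)≡4=e; u(20)→15·(20−21)≡11=l; v(21)→15·(21−21)≡0=a; h(7)→15·(7−21)≡24=y (all mod 26).

relay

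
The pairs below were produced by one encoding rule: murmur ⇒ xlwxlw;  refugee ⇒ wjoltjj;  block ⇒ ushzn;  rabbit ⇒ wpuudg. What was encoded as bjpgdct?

m(12)→x(23) and u(20)→l(11) fit y≡5x+15 (mod 26); the inverse of 5 mod 26 is 21. Each letter's alphabet position (a=0..z=25) is mapped through 5·x+15 mod 26 — an affine cipher.
Decoding bjpgdct: b(1)→21·(1−15)≡18=s; j(9)→21·(9−15)≡4=e; p(15)→21·(15−15)≡0=a; g(6)→21·(6−15)≡19=t; d(3)→21·(3−15)≡8=i; c(2)→21·(2−15)≡13=n; t(19)→21·(19−15)≡6=g (all mod 26).

seating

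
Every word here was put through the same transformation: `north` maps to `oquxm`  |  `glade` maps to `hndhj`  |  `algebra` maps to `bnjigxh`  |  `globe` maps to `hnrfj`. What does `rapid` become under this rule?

In north: n→o is +1, o→q is +2, r→u is +3, t→x is +4 — the shift increases by 1 each position. Letter i (0-indexed) is shifted by i+1, so successive shifts are 1, 2, 3, ….
Applying it to rapid: r+1=s, a+2=c, p+3=s, i+4=m, d+5=i.

scsmi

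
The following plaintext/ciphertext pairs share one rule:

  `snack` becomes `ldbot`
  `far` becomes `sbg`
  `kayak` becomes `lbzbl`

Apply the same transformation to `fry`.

Read the word backwards and shift each letter +1.
On fry: reverse → yrf; then shift: y+1=z, r+1=s, f+1=g.

zsg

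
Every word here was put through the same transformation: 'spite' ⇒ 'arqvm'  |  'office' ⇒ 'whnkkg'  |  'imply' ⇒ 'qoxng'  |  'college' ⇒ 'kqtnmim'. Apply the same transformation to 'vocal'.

The shifts repeat in a cycle of length 2: positions 0,1,… shift by +8, +2, then the pattern repeats.
On vocal: v+8=d, o+2=q, c+8=k, a+2=c, l+8=t.

dqkct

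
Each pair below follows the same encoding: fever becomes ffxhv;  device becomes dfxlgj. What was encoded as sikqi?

In fever: f→f is +0, e→f is +1, v→x is +2, e→h is +3 — the shift increases by 1 each position. Letter i (0-indexed) is shifted by i+0, so successive shifts are 0, 1, 2, ….
Undoing it on sikqi: s−0=s, i−1=h, k−2=i, q−3=n, i−4=e.

shine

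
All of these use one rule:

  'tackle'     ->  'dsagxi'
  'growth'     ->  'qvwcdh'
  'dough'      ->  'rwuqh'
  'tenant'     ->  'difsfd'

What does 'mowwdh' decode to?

smooth

t(19)→d(3) and a(0)→s(18) fit y≡17x+18 (mod 26); the inverse of 17 mod 26 is 23. This is an affine cipher: with a=0,…,z=25, each position x becomes (17x+18) mod 26.
Decoding mowwdh: m(12)→23·(12−18)≡18=s; o(14)→23·(14−18)≡12=m; w(22)→23·(22−18)≡14=o; w(22)→23·(22−18)≡14=o; d(3)→23·(3−18)≡19=t; h(7)→23·(7−18)≡7=h (all mod 26).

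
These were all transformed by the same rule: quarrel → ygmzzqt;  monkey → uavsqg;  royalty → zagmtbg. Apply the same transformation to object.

ajrqkb

The shift depends on letter class: consonant q→y is +8, but vowel u→g is +12. Two shifts are in play — +12 for a/e/i/o/u, +8 for every other letter.
On object: o(vowel)+12=a, b(cons)+8=j, j(cons)+8=r, e(vowel)+12=q, c(cons)+8=k, t(cons)+8=b.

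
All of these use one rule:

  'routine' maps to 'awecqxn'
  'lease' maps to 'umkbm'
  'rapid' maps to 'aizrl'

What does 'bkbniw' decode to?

Shifts by position in routine: pos 0: r→a (+9), pos 1: o→w (+8), pos 2: u→e (+10), pos 3: t→c (+9), pos 4: i→q (+8), pos 5: n→x (+10) — repeating every 3. It's a Vigenère-style cipher with numeric key [9,8,10]: position i shifts by key[i mod 3].
Decoding bkbniw: b−9=s, k−8=c, b−10=r, n−9=e, i−8=a, w−10=m.

scream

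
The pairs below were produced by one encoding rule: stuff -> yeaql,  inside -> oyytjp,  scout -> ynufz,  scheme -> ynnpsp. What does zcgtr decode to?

Shifts by position in stuff: pos 0: s→y (+6), pos 1: t→e (+11), pos 2: u→a (+6), pos 3: f→q (+11) — repeating every 2. A repeating key of period 2 is used — shifts +6, +11 over and over.
Reversing it on zcgtr: z−6=t, c−11=r, g−6=a, t−11=i, r−6=l.

trail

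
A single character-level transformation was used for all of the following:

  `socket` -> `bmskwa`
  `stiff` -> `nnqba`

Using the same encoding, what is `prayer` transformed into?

zmgizx

The word is reversed, then every letter is shifted forward by 8.
On prayer: reverse → reyarp; then shift: r+8=z, e+8=m, y+8=g, a+8=i, r+8=z, p+8=x.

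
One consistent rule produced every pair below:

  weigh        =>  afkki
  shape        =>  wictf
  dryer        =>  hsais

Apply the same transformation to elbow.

imdsx

Shifts by position in weigh: pos 0: w→a (+4), pos 1: e→f (+1), pos 2: i→k (+2), pos 3: g→k (+4), pos 4: h→i (+1) — repeating every 3. The shifts repeat in a cycle of length 3: positions 0,1,… shift by +4, +1, +2, then the pattern repeats.
Applying it to elbow: e+4=i, l+1=m, b+2=d, o+4=s, w+1=x.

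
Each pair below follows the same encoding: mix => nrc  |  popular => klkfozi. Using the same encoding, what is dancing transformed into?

Each pair mirrors across the alphabet (m↔n, i↔r, x↔c): positions sum to 25. This is the alphabet-reversal cipher (Atbash): a becomes z, b becomes y, etc.
For dancing: d↔w, a↔z, n↔m, c↔x, i↔r, n↔m, g↔t.

wzmxrmt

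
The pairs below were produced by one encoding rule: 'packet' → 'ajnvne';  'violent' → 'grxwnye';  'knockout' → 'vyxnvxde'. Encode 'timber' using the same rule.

erxmnc

Two shifts are in play — +9 for a/e/i/o/u, +11 for every other letter.
Applying it to timber: t(cons)+11=e, i(vowel)+9=r, m(cons)+11=x, b(cons)+11=m, e(vowel)+9=n, r(cons)+11=c.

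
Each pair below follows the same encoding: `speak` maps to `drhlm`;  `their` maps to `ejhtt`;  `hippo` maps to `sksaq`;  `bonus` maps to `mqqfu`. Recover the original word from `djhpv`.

A repeating key of period 3 is used — shifts +11, +2, +3 over and over.
Reversing it on djhpv: d−11=s, j−2=h, h−3=e, p−11=e, v−2=t.

sheet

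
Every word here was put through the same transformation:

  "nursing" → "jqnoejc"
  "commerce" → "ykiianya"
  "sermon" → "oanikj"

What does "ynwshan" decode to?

Every letter moves 22 places later in the alphabet, wrapping around z→a.
Reversing it on ynwshan: y−22=c, n−22=r, w−22=a, s−22=w, h−22=l, a−22=e, n−22=r.

crawler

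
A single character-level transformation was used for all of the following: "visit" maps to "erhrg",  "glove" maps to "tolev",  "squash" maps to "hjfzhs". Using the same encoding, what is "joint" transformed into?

qlrmg

Each pair mirrors across the alphabet (v↔e, i↔r, s↔h): positions sum to 25. Each letter is replaced by its mirror in the alphabet: a↔z, b↔y, c↔x, and so on (the Atbash cipher).
For joint: j↔q, o↔l, i↔r, n↔m, t↔g.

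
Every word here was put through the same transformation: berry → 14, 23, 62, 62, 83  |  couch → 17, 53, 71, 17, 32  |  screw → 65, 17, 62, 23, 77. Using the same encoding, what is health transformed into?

b(#2)→14 and e(#5)→23: differences scale by 3, so n = 3·pos + 8. Each letter becomes 3×(its alphabet position, a=1..z=26) + 8.
On health: h=8→32, e=5→23, a=1→11, l=12→44, t=20→68, h=8→32.

32, 23, 11, 44, 68, 32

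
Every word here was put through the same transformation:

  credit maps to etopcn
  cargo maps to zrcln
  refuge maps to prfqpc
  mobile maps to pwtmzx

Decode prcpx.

merge

The output letters match the input read backwards, each shifted +11: credit reversed is tiderc. Read the word backwards and shift each letter +11.
Decoding prcpx: shift back: p−11=e, r−11=g, c−11=r, p−11=e, x−11=m → egrem; then reverse → merge.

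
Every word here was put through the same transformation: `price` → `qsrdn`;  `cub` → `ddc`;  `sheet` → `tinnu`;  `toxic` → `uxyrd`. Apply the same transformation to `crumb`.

Two shifts are in play — +9 for a/e/i/o/u, +1 for every other letter.
On crumb: c(cons)+1=d, r(cons)+1=s, u(vowel)+9=d, m(cons)+1=n, b(cons)+1=c.

dsdnc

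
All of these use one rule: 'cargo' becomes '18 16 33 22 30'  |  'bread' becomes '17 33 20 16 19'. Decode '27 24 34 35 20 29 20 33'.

c is letter #3 and maps to 18: an offset of 15. The number is (letter's place in the alphabet, a=1) + 15.
Undoing it on 27 24 34 35 20 29 20 33: 27→(27−15)÷1=12=l, 24→(24−15)÷1=9=i, 34→(34−15)÷1=19=s, 35→(35−15)÷1=20=t, 20→(20−15)÷1=5=e, 29→(29−15)÷1=14=n, 20→(20−15)÷1=5=e, 33→(33−15)÷1=18=r.

listener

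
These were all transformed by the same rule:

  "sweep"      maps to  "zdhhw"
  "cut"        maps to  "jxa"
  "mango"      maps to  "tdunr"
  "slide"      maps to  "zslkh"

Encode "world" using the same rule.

drysk

The shift depends on letter class: consonant s→z is +7, but vowel e→h is +3. Vowels shift forward by 3 and consonants shift forward by 7.
Applying it to world: w(cons)+7=d, o(vowel)+3=r, r(cons)+7=y, l(cons)+7=s, d(cons)+7=k.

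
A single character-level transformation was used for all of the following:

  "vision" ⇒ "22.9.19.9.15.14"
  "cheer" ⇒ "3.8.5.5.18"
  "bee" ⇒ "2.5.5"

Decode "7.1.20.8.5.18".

Letters become their 1-indexed alphabet positions: a=1 … z=26.
Undoing it on 7.1.20.8.5.18: 7=g, 1=a, 20=t, 8=h, 5=e, 18=r.

gather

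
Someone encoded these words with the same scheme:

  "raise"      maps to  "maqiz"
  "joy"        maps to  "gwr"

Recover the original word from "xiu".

The output letters match the input read backwards, each shifted +8: raise reversed is esiar. Read the word backwards and shift each letter +8.
Undoing it on xiu: shift back: x−8=p, i−8=a, u−8=m → pam; then reverse → map.

map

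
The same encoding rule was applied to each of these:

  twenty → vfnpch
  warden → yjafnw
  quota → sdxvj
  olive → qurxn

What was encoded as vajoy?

Shifts by position in twenty: pos 0: t→v (+2), pos 1: w→f (+9), pos 2: e→n (+9), pos 3: n→p (+2), pos 4: t→c (+9), pos 5: y→h (+9) — repeating every 3. The shifts repeat in a cycle of length 3: positions 0,1,… shift by +2, +9, +9, then the pattern repeats.
Undoing it on vajoy: v−2=t, a−9=r, j−9=a, o−2=m, y−9=p.

tramp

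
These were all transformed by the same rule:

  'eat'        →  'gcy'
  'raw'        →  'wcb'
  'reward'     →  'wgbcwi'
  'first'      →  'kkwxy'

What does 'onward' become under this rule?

The shift depends on letter class: consonant t→y is +5, but vowel e→g is +2. Two shifts are in play — +2 for a/e/i/o/u, +5 for every other letter.
On onward: o(vowel)+2=q, n(cons)+5=s, w(cons)+5=b, a(vowel)+2=c, r(cons)+5=w, d(cons)+5=i.

qsbcwi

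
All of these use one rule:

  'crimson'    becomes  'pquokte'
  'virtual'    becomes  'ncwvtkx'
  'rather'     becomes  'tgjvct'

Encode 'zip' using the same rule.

The output letters match the input read backwards, each shifted +2: crimson reversed is nosmirc. Read the word backwards and shift each letter +2.
On zip: reverse → piz; then shift: p+2=r, i+2=k, z+2=b.

rkb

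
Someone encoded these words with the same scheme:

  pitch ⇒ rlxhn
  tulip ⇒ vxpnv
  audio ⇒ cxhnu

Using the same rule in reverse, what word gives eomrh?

In pitch: p→r is +2, i→l is +3, t→x is +4, c→h is +5 — the shift increases by 1 each position. Each letter shifts forward by (position + 2), i.e. 2, 3, 4, … — the shift grows by one for each successive letter.
Undoing it on eomrh: e−2=c, o−3=l, m−4=i, r−5=m, h−6=b.

climb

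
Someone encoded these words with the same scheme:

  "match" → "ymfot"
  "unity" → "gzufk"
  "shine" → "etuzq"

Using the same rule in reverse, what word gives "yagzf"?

Compare letters: m→y is +12, a→m is +12, t→f is +12 — a constant shift. Every letter moves 12 places later in the alphabet, wrapping around z→a.
Decoding yagzf: y−12=m, a−12=o, g−12=u, z−12=n, f−12=t.

mount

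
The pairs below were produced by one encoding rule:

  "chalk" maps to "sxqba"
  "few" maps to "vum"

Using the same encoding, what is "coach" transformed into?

Every letter moves 16 places later in the alphabet, wrapping around z→a.
Applying it to coach: c+16=s, o+16=e, a+16=q, c+16=s, h+16=x.

seqsx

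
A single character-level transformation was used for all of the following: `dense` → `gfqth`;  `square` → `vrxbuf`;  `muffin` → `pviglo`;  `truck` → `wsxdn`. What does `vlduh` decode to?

skate

Shifts by position in dense: pos 0: d→g (+3), pos 1: e→f (+1), pos 2: n→q (+3), pos 3: s→t (+1) — repeating every 2. The shifts repeat in a cycle of length 2: positions 0,1,… shift by +3, +1, then the pattern repeats.
Undoing it on vlduh: v−3=s, l−1=k, d−3=a, u−1=t, h−3=e.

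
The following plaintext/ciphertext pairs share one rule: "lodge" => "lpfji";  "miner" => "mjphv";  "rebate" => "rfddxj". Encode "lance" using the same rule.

The shift increases by 1 at each position, starting from +0: 0, 1, 2, ….
Applying it to lance: l+0=l, a+1=b, n+2=p, c+3=f, e+4=i.

lbpfi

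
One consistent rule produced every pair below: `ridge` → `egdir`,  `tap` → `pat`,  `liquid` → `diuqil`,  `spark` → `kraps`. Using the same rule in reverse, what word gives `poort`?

troop

The output letters match the input read backwards: ridge reversed is egdir. It's just the letters in reverse order.
Undoing it on poort: then reverse → troop.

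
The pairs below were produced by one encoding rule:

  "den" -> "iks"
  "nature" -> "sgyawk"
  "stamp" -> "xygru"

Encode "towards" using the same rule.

yubgwix

The shift depends on letter class: consonant d→i is +5, but vowel e→k is +6. Two shifts are in play — +6 for a/e/i/o/u, +5 for every other letter.
For towards: t(cons)+5=y, o(vowel)+6=u, w(cons)+5=b, a(vowel)+6=g, r(cons)+5=w, d(cons)+5=i, s(cons)+5=x.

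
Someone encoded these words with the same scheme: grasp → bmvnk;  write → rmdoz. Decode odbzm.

tiger

This is a Caesar cipher with shift 21.
Reversing it on odbzm: o−21=t, d−21=i, b−21=g, z−21=e, m−21=r.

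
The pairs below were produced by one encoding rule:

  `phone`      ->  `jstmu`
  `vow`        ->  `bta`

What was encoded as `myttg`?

booth

The output letters match the input read backwards, each shifted +5: phone reversed is enohp. The word is reversed, then every letter is shifted forward by 5.
Reversing it on myttg: shift back: m−5=h, y−5=t, t−5=o, t−5=o, g−5=b → htoob; then reverse → booth.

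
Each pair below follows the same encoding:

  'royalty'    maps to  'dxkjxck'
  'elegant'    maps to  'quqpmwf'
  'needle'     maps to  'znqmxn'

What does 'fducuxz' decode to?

Shifts by position in royalty: pos 0: r→d (+12), pos 1: o→x (+9), pos 2: y→k (+12), pos 3: a→j (+9) — repeating every 2. A repeating key of period 2 is used — shifts +12, +9 over and over.
Undoing it on fducuxz: f−12=t, d−9=u, u−12=i, c−9=t, u−12=i, x−9=o, z−12=n.

tuition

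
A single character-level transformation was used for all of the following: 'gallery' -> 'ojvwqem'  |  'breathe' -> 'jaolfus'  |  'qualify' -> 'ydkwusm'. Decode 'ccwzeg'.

In gallery: g→o is +8, a→j is +9, l→v is +10, l→w is +11 — the shift increases by 1 each position. The shift increases by 1 at each position, starting from +8: 8, 9, 10, ….
Undoing it on ccwzeg: c−8=u, c−9=t, w−10=m, z−11=o, e−12=s, g−13=t.

utmost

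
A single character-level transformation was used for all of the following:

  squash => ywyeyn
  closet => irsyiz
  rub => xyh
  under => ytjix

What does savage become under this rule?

yebemi

Vowels shift forward by 4 and consonants shift forward by 6.
On savage: s(cons)+6=y, a(vowel)+4=e, v(cons)+6=b, a(vowel)+4=e, g(cons)+6=m, e(vowel)+4=i.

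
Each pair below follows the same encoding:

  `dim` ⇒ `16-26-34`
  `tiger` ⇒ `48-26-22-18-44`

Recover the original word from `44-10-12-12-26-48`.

With a=1..z=26, the number is 2·pos + 8.
Decoding 44-10-12-12-26-48: 44→(44−8)÷2=18=r, 10→(10−8)÷2=1=a, 12→(12−8)÷2=2=b, 12→(12−8)÷2=2=b, 26→(26−8)÷2=9=i, 48→(48−8)÷2=20=t.

rabbit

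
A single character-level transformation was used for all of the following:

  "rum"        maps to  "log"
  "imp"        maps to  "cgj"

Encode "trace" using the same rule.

nluwy

Compare letters: r→l is +20, u→o is +20, m→g is +20 — a constant shift. Every letter moves 20 places later in the alphabet, wrapping around z→a.
For trace: t+20=n, r+20=l, a+20=u, c+20=w, e+20=y.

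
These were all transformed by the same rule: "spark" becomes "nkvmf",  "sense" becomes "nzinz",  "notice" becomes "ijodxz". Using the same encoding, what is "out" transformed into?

Compare letters: s→n is +21, p→k is +21, a→v is +21 — a constant shift. This is a Caesar cipher with shift 21.
On out: o+21=j, u+21=p, t+21=o.

jpo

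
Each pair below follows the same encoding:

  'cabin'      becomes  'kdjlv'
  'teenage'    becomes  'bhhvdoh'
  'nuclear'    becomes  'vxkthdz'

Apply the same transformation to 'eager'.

The shift depends on letter class: consonant c→k is +8, but vowel a→d is +3. Vowels shift forward by 3 and consonants shift forward by 8.
On eager: e(vowel)+3=h, a(vowel)+3=d, g(cons)+8=o, e(vowel)+3=h, r(cons)+8=z.

hdohz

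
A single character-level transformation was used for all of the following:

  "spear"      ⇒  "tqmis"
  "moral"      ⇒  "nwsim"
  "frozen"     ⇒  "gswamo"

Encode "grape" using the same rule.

The shift depends on letter class: consonant s→t is +1, but vowel e→m is +8. Vowels shift forward by 8 and consonants shift forward by 1.
For grape: g(cons)+1=h, r(cons)+1=s, a(vowel)+8=i, p(cons)+1=q, e(vowel)+8=m.

hsiqm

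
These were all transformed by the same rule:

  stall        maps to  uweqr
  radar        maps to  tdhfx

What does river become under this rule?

tlzjx

In stall: s→u is +2, t→w is +3, a→e is +4, l→q is +5 — the shift increases by 1 each position. Letter i (0-indexed) is shifted by i+2, so successive shifts are 2, 3, 4, ….
For river: r+2=t, i+3=l, v+4=z, e+5=j, r+6=x.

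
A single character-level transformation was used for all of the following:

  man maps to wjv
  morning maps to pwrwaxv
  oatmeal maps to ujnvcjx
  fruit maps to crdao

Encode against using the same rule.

cbwrjpj

The output letters match the input read backwards, each shifted +9: man reversed is nam. Read the word backwards and shift each letter +9.
For against: reverse → tsniaga; then shift: t+9=c, s+9=b, n+9=w, i+9=r, a+9=j, g+9=p, a+9=j.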